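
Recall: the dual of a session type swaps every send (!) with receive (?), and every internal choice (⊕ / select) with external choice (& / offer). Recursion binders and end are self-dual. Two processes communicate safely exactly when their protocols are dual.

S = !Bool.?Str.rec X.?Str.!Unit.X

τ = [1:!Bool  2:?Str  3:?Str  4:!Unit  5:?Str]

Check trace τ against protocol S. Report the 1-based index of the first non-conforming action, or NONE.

step 1: !Bool  match  residual = ?Str.rec X.…
step 2: ?Str  match  residual = rec X.…
step 3: ?Str  match  residual = !Unit.rec X.…
step 4: !Unit  match  residual = rec X.…
step 5: ?Str  match  residual = !Unit.rec X.…
trace exhausted — no violation

NONE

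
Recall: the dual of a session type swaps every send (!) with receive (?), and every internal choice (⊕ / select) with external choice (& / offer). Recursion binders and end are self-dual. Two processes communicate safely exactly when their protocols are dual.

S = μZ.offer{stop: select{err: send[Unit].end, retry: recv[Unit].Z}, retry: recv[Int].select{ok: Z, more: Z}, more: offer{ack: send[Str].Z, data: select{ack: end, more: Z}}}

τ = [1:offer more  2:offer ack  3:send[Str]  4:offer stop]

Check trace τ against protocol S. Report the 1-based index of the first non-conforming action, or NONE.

step 1: offer more  match  state: offer{ack: send[Str].μZ.…, data: select{ack: end, more: μZ.…}}
step 2: offer ack  match  state: send[Str].μZ.…
step 3: send[Str]  match  state: μZ.…
step 4: offer stop  match  state: select{err: send[Unit].end, retry: recv[Unit].μZ.…}
trace exhausted — no violation

NONE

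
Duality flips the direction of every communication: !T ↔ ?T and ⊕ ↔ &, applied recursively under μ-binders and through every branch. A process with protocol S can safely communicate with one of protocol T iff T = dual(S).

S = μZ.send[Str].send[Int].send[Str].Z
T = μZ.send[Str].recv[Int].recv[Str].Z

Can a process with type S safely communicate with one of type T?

NO

μZ | μZ  match (rec unchanged)
  send[Str] | send[Str]  ✗ same direction on both sides — not dual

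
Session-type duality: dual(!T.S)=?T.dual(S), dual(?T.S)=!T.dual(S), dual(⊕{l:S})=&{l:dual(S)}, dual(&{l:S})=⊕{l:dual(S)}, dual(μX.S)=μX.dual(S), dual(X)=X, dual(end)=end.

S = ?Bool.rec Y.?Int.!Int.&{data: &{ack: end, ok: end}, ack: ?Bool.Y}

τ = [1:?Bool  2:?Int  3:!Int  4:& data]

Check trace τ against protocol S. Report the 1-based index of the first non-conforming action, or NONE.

NONE

@1 ?Bool  match  residual = rec Y.…
@2 ?Int  match  residual = !Int.&{data: &{ack: end, ok: end}, ack: ?Bool.rec Y.…}
@3 !Int  match  residual = &{data: &{ack: end, ok: end}, ack: ?Bool.rec Y.…}
@4 & data  match  residual = &{ack: end, ok: end}
trace exhausted — no violation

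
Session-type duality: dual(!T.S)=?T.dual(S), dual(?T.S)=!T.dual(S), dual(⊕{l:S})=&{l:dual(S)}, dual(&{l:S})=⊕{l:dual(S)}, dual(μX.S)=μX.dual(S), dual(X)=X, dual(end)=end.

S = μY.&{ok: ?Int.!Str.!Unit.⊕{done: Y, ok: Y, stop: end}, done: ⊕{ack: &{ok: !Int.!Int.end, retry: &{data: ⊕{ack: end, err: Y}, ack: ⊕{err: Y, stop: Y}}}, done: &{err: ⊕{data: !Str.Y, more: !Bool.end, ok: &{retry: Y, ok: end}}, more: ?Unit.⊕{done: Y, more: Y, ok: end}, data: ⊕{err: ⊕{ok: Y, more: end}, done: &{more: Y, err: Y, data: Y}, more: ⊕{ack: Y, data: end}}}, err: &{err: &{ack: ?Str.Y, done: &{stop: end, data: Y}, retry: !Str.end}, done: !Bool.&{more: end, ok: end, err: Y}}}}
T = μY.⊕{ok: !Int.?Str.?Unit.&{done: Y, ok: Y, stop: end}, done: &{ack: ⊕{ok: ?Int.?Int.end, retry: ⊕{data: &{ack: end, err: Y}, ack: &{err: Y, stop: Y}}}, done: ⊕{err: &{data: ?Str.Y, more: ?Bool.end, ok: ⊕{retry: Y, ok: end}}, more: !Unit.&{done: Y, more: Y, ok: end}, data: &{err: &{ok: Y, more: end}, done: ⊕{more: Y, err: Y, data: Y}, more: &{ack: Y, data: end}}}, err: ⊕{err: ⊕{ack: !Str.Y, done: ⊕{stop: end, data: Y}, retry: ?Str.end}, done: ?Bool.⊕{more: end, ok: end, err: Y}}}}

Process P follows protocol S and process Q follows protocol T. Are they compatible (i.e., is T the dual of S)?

μY | μY  match (binder kept)
  &{ok,done} | ⊕{ok,done}  match label sets agree
    case ok:
      ?Int | !Int  match
        !Str | ?Str  match
          !Unit | ?Unit  match
            ⊕{done,ok,stop} | &{done,ok,stop}  match label sets agree
              case done:
                Y | Y  match
              case ok:
                Y | Y  match
              case stop:
                end | end  match
    case done:
      ⊕{ack,done,err} | &{ack,done,err}  match label sets agree
        case ack:
          &{ok,retry} | ⊕{ok,retry}  match label sets agree
            case ok:
              !Int | ?Int  match
                !Int | ?Int  match
                  end | end  match
            case retry:
              &{data,ack} | ⊕{data,ack}  match label sets agree
                case data:
                  ⊕{ack,err} | &{ack,err}  match label sets agree
                    case ack:
                      end | end  match
                    case err:
                      Y | Y  match
                case ack:
                  ⊕{err,stop} | &{err,stop}  match label sets agree
                    case err:
                      Y | Y  match
                    case stop:
                      Y | Y  match
        case done:
          &{err,more,data} | ⊕{err,more,data}  match label sets agree
            case err:
              ⊕{data,more,ok} | &{data,more,ok}  match label sets agree
                case data:
                  !Str | ?Str  match
                    Y | Y  match
                case more:
                  !Bool | ?Bool  match
                    end | end  match
                case ok:
                  &{retry,ok} | ⊕{retry,ok}  match label sets agree
                    case retry:
                      Y | Y  match
                    case ok:
                      end | end  match
            case more:
              ?Unit | !Unit  match
                ⊕{done,more,ok} | &{done,more,ok}  match label sets agree
                  case done:
                    Y | Y  match
                  case more:
                    Y | Y  match
                  case ok:
                    end | end  match
            case data:
              ⊕{err,done,more} | &{err,done,more}  match label sets agree
                case err:
                  ⊕{ok,more} | &{ok,more}  match label sets agree
                    case ok:
                      Y | Y  match
                    case more:
                      end | end  match
                case done:
                  &{more,err,data} | ⊕{more,err,data}  match label sets agree
                    case more:
                      Y | Y  match
                    case err:
                      Y | Y  match
                    case data:
                      Y | Y  match
                case more:
                  ⊕{ack,data} | &{ack,data}  match label sets agree
                    case ack:
                      Y | Y  match
                    case data:
                      end | end  match
        case err:
          &{err,done} | ⊕{err,done}  match label sets agree
            case err:
              &{ack,done,retry} | ⊕{ack,done,retry}  match label sets agree
                case ack:
                  ?Str | !Str  match
                    Y | Y  match
                case done:
                  &{stop,data} | ⊕{stop,data}  match label sets agree
                    case stop:
                      end | end  match
                    case data:
                      Y | Y  match
                case retry:
                  !Str | ?Str  match
                    end | end  match
            case done:
              !Bool | ?Bool  match
                &{more,ok,err} | ⊕{more,ok,err}  match label sets agree
                  case more:
                    end | end  match
                  case ok:
                    end | end  match
                  case err:
                    Y | Y  match

YES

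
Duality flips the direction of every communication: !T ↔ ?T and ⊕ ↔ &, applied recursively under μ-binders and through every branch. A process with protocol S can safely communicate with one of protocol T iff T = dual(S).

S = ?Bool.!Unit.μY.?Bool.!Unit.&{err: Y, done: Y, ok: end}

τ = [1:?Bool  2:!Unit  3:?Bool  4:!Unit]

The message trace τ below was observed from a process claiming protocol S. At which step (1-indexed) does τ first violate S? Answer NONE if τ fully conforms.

step 1: ?Bool  match  cont: !Unit.μY.…
step 2: !Unit  match  cont: μY.…
step 3: ?Bool  match  cont: !Unit.&{err: μY.…, done: μY.…, ok: end}
step 4: !Unit  match  cont: &{err: μY.…, done: μY.…, ok: end}
all 4 steps conform

NONE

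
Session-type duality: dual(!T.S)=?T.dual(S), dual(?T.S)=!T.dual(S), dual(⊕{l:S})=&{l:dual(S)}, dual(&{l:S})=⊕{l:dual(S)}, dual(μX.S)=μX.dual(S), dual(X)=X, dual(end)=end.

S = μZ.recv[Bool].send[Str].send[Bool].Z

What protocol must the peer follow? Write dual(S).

μZ.send[Bool].recv[Str].recv[Bool].Z

μZ ↦ μZ  (rec unchanged)
  recv[Bool] ↦ send[Bool]
    send[Str] ↦ recv[Str]
      send[Bool] ↦ recv[Bool]
        Z ↦ Z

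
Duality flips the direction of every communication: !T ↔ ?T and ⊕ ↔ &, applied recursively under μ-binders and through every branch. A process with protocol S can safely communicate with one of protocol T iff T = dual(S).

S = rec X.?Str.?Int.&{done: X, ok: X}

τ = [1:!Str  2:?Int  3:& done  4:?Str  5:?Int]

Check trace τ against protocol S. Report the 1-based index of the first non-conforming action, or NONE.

@1 got !Str, protocol expects ?Str  ✗

1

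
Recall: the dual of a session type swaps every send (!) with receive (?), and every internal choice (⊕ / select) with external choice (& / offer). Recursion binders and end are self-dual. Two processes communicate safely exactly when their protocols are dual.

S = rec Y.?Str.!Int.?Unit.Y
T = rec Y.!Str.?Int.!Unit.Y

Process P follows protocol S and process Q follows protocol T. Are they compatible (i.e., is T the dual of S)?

rec Y ‖ rec Y  match (binder kept)
  ?Str ‖ !Str  match
    !Int ‖ ?Int  match
      ?Unit ‖ !Unit  match
        Y ‖ Y  match

YES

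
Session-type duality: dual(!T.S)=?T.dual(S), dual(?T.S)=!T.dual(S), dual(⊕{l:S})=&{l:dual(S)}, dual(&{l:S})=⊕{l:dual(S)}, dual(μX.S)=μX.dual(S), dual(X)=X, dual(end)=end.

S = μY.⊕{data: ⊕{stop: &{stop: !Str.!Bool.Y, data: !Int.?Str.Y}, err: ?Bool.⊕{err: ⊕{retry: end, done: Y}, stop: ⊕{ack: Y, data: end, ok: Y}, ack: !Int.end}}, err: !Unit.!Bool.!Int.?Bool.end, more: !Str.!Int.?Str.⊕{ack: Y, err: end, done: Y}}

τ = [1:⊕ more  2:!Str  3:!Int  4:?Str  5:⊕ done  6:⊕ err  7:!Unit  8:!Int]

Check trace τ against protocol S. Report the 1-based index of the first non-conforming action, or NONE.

step 1: ⊕ more  ✓  now at !Str.!Int.?Str.⊕{ack: μY.…, err: end, done: μY.…}
step 2: !Str  ✓  now at !Int.?Str.⊕{ack: μY.…, err: end, done: μY.…}
step 3: !Int  ✓  now at ?Str.⊕{ack: μY.…, err: end, done: μY.…}
step 4: ?Str  ✓  now at ⊕{ack: μY.…, err: end, done: μY.…}
step 5: ⊕ done  ✓  now at μY.…
step 6: ⊕ err  ✓  now at !Unit.!Bool.!Int.?Bool.end
step 7: !Unit  ✓  now at !Bool.!Int.?Bool.end
step 8: got !Int, protocol expects !Bool  ✗

8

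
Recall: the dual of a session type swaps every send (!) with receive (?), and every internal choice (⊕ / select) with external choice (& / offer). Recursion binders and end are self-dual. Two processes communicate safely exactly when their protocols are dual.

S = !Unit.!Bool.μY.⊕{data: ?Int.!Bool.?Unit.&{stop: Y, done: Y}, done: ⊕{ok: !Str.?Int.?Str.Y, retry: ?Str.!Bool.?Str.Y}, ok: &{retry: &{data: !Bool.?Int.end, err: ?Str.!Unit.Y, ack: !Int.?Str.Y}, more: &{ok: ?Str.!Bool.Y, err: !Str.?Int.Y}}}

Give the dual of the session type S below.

!Unit = ?Unit
  !Bool = ?Bool
    μY = μY  (binder kept)
      ⊕{data,done,ok} = &{data,done,ok}  (⊕→&)
        [data]
          ?Int = !Int
            !Bool = ?Bool
              ?Unit = !Unit
                &{stop,done} = ⊕{stop,done}  (&→⊕)
                  [stop]
                    dual(Y) = Y
                  [done]
                    dual(Y) = Y
        [done]
          ⊕{ok,retry} = &{ok,retry}  (⊕→&)
            [ok]
              !Str = ?Str
                ?Int = !Int
                  ?Str = !Str
                    dual(Y) = Y
            [retry]
              ?Str = !Str
                !Bool = ?Bool
                  ?Str = !Str
                    dual(Y) = Y
        [ok]
          &{retry,more} = ⊕{retry,more}  (&→⊕)
            [retry]
              &{data,err,ack} = ⊕{data,err,ack}  (&→⊕)
                [data]
                  !Bool = ?Bool
                    ?Int = !Int
                      dual(end) = end
                [err]
                  ?Str = !Str
                    !Unit = ?Unit
                      dual(Y) = Y
                [ack]
                  !Int = ?Int
                    ?Str = !Str
                      dual(Y) = Y
            [more]
              &{ok,err} = ⊕{ok,err}  (&→⊕)
                [ok]
                  ?Str = !Str
                    !Bool = ?Bool
                      dual(Y) = Y
                [err]
                  !Str = ?Str
                    ?Int = !Int
                      dual(Y) = Y

?Unit.?Bool.μY.&{data: !Int.?Bool.!Unit.⊕{stop: Y, done: Y}, done: &{ok: ?Str.!Int.!Str.Y, retry: !Str.?Bool.!Str.Y}, ok: ⊕{retry: ⊕{data: ?Bool.!Int.end, err: !Str.?Unit.Y, ack: ?Int.!Str.Y}, more: ⊕{ok: !Str.?Bool.Y, err: ?Str.!Int.Y}}}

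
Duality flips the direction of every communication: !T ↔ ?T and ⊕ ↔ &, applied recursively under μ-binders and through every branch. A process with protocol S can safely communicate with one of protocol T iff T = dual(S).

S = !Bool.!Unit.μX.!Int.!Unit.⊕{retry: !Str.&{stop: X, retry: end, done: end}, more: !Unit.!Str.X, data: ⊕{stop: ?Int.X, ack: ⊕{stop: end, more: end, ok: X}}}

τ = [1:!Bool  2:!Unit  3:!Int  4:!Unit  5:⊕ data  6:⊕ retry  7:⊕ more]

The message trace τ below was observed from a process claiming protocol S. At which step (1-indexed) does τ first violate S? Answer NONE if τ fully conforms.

6

@1 !Bool  ✓  state: !Unit.μX.…
@2 !Unit  ✓  state: μX.…
@3 !Int  ✓  state: !Unit.⊕{retry: !Str.&{stop: μX.…, retry: end, done: end}, more: !Unit.!Str.μX.…, data: ⊕{stop: ?Int.μX.…, ack: ⊕{stop: end, more: end, ok: μX.…}}}
@4 !Unit  ✓  state: ⊕{retry: !Str.&{stop: μX.…, retry: end, done: end}, more: !Unit.!Str.μX.…, data: ⊕{stop: ?Int.μX.…, ack: ⊕{stop: end, more: end, ok: μX.…}}}
@5 ⊕ data  ✓  state: ⊕{stop: ?Int.μX.…, ack: ⊕{stop: end, more: end, ok: μX.…}}
@6 got ⊕ retry, protocol expects ⊕ stop or ⊕ ack  ✗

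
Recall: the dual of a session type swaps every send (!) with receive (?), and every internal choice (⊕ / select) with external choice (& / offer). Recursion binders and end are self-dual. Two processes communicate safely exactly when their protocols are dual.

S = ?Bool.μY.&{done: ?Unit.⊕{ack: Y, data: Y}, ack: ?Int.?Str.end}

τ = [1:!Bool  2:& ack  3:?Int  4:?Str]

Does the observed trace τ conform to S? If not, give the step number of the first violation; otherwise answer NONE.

@1 got !Bool, protocol expects ?Bool  ✗

1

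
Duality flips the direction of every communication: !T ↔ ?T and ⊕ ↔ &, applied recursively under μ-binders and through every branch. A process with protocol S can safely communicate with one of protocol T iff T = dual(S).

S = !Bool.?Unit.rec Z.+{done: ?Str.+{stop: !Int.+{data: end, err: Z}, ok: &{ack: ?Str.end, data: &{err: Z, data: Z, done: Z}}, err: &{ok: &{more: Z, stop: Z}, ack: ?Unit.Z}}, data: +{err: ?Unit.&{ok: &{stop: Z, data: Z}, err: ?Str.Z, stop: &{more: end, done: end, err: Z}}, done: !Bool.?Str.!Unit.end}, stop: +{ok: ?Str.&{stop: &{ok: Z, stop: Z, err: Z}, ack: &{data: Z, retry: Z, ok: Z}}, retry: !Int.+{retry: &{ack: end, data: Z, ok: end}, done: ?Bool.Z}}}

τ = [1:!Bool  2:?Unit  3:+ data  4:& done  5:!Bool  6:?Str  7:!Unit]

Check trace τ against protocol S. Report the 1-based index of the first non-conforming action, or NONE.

4

[1] !Bool  ok  cont: ?Unit.rec Z.…
[2] ?Unit  ok  cont: rec Z.…
[3] + data  ok  cont: +{err: ?Unit.&{ok: &{stop: rec Z.…, data: rec Z.…}, err: ?Str.rec Z.…, stop: &{more: end, done: end, err: rec Z.…}}, done: !Bool.?Str.!Unit.end}
[4] got & done, protocol expects + err or + done  ✗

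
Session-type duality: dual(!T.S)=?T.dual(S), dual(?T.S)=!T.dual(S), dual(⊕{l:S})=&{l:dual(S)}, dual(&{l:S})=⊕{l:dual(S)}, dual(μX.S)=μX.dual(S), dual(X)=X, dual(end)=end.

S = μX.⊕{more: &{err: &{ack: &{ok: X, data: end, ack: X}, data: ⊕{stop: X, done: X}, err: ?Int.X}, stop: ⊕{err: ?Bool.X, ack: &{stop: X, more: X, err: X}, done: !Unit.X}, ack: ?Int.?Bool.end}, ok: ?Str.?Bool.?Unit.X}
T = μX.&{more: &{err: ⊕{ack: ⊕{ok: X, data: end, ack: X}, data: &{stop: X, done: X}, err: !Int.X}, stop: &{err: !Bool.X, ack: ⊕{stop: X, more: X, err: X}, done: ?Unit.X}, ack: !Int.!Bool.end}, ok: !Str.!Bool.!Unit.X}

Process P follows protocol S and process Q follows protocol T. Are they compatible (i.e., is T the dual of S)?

μX ‖ μX  ok (μ self-dual)
  ⊕{more,ok} ‖ &{more,ok}  ok same labels
    • more:
      &{err,stop,ack} ‖ &{err,stop,ack}  ✗ choice polarity not flipped — not dual

NO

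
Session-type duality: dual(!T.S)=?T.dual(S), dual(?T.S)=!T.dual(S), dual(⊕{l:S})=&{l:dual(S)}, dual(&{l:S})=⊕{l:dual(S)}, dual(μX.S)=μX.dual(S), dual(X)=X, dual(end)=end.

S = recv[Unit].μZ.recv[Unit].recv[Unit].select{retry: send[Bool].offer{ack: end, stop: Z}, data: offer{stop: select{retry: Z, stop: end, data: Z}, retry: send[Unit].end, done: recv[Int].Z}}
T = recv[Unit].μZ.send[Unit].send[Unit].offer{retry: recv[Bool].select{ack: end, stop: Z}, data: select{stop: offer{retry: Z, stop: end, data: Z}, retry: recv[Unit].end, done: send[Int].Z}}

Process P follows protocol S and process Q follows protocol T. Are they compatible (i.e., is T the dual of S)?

recv[Unit] ‖ recv[Unit]  ✗ same direction on both sides — not dual

NO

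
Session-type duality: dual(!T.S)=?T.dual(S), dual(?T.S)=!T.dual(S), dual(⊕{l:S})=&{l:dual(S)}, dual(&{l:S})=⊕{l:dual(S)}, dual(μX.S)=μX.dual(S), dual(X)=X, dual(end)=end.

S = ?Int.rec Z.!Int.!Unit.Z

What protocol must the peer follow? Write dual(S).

?Int ↦ !Int
  rec Z ↦ rec Z  (rec unchanged)
    !Int ↦ ?Int
      !Unit ↦ ?Unit
        Z ↦ Z

!Int.rec Z.?Int.?Unit.Z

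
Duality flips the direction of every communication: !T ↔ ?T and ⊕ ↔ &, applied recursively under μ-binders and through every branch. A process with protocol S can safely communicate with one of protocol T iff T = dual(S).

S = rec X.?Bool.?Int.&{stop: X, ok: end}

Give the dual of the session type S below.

rec X → rec X  (μ self-dual)
  ?Bool → !Bool
    ?Int → !Int
      &{stop,ok} → +{stop,ok}  (external→internal)
        case stop:
          X ↦ X
        case ok:
          end ↦ end

rec X.!Bool.!Int.+{stop: X, ok: end}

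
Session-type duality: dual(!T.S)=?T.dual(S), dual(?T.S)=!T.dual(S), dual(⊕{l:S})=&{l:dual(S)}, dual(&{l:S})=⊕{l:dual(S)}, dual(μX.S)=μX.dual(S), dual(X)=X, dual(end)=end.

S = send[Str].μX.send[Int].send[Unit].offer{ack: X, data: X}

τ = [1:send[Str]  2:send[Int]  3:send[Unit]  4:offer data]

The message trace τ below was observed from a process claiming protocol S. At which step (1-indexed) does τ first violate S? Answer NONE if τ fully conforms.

NONE

[1] send[Str]  ok  now at μX.…
[2] send[Int]  ok  now at send[Unit].offer{ack: μX.…, data: μX.…}
[3] send[Unit]  ok  now at offer{ack: μX.…, data: μX.…}
[4] offer data  ok  now at μX.…
all 4 steps conform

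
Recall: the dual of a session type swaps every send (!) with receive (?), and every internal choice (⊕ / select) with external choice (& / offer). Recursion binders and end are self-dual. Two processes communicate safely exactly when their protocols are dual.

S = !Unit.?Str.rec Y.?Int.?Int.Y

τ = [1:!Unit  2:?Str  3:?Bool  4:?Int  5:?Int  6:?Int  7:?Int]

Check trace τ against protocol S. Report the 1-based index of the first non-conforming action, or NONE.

3

step 1: !Unit  ✓  now at ?Str.rec Y.…
step 2: ?Str  ✓  now at rec Y.…
step 3: got ?Bool, protocol expects ?Int  ✗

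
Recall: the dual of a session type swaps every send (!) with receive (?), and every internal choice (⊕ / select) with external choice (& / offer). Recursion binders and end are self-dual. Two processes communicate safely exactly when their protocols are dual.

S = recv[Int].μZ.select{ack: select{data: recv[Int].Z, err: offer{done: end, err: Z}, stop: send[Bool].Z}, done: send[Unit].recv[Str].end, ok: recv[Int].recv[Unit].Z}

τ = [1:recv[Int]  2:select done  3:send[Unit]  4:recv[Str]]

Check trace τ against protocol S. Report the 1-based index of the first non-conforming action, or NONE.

step 1: recv[Int]  ✓  cont: μZ.…
step 2: select done  ✓  cont: send[Unit].recv[Str].end
step 3: send[Unit]  ✓  cont: recv[Str].end
step 4: recv[Str]  ✓  cont: end
τ conforms to S (length 4)

NONE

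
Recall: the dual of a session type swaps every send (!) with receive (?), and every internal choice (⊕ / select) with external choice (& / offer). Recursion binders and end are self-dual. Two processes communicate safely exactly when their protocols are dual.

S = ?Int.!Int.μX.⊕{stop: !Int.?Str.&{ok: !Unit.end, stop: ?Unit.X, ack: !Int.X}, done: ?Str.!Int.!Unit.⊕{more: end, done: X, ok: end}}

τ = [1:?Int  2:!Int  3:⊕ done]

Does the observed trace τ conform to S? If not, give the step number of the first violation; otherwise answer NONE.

NONE

[1] ?Int  ✓  residual = !Int.μX.…
[2] !Int  ✓  residual = μX.…
[3] ⊕ done  ✓  residual = ?Str.!Int.!Unit.⊕{more: end, done: μX.…, ok: end}
all 3 steps conform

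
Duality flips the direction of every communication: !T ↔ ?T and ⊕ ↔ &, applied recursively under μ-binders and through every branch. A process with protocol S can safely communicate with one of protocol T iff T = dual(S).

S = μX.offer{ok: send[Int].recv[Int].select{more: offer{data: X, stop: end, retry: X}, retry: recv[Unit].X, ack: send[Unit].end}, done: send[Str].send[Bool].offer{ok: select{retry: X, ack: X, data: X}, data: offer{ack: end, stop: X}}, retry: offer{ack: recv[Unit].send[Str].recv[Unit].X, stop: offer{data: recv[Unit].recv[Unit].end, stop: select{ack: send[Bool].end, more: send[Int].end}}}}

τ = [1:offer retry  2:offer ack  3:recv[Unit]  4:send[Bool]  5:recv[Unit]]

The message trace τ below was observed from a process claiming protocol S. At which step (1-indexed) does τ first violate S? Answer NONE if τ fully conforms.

4

@1 offer retry  ok  cont: offer{ack: recv[Unit].send[Str].recv[Unit].μX.…, stop: offer{data: recv[Unit].recv[Unit].end, stop: select{ack: send[Bool].end, more: send[Int].end}}}
@2 offer ack  ok  cont: recv[Unit].send[Str].recv[Unit].μX.…
@3 recv[Unit]  ok  cont: send[Str].recv[Unit].μX.…
@4 got send[Bool], protocol expects send[Str]  ✗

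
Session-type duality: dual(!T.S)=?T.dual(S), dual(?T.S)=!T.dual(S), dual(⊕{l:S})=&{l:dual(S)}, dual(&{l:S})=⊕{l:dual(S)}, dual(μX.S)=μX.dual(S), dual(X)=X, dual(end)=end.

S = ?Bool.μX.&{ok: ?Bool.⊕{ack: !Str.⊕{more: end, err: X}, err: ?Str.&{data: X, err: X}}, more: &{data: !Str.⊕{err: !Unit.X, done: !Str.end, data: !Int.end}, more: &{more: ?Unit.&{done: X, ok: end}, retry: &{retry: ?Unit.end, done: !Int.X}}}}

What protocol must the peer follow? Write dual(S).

!Bool.μX.⊕{ok: !Bool.&{ack: ?Str.&{more: end, err: X}, err: !Str.⊕{data: X, err: X}}, more: ⊕{data: ?Str.&{err: ?Unit.X, done: ?Str.end, data: ?Int.end}, more: ⊕{more: !Unit.⊕{done: X, ok: end}, retry: ⊕{retry: !Unit.end, done: ?Int.X}}}}

?Bool → !Bool
  μX → μX  (μ self-dual)
    &{ok,more} → ⊕{ok,more}  (offer→select)
      • ok:
        ?Bool → !Bool
          ⊕{ack,err} → &{ack,err}  (select→offer)
            • ack:
              !Str → ?Str
                ⊕{more,err} → &{more,err}  (select→offer)
                  • more:
                    end self-dual
                  • err:
                    X self-dual
            • err:
              ?Str → !Str
                &{data,err} → ⊕{data,err}  (offer→select)
                  • data:
                    X self-dual
                  • err:
                    X self-dual
      • more:
        &{data,more} → ⊕{data,more}  (offer→select)
          • data:
            !Str → ?Str
              ⊕{err,done,data} → &{err,done,data}  (select→offer)
                • err:
                  !Unit → ?Unit
                    X self-dual
                • done:
                  !Str → ?Str
                    end self-dual
                • data:
                  !Int → ?Int
                    end self-dual
          • more:
            &{more,retry} → ⊕{more,retry}  (offer→select)
              • more:
                ?Unit → !Unit
                  &{done,ok} → ⊕{done,ok}  (offer→select)
                    • done:
                      X self-dual
                    • ok:
                      end self-dual
              • retry:
                &{retry,done} → ⊕{retry,done}  (offer→select)
                  • retry:
                    ?Unit → !Unit
                      end self-dual
                  • done:
                    !Int → ?Int
                      X self-dual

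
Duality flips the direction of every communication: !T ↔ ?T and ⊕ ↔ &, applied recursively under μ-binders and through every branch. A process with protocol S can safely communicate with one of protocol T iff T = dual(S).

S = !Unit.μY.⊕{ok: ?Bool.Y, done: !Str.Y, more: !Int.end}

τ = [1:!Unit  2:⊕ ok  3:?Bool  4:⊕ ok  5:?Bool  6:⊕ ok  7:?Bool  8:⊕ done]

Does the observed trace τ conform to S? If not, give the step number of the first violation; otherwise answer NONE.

NONE

[1] !Unit  ✓  state: μY.…
[2] ⊕ ok  ✓  state: ?Bool.μY.…
[3] ?Bool  ✓  state: μY.…
[4] ⊕ ok  ✓  state: ?Bool.μY.…
[5] ?Bool  ✓  state: μY.…
[6] ⊕ ok  ✓  state: ?Bool.μY.…
[7] ?Bool  ✓  state: μY.…
[8] ⊕ done  ✓  state: !Str.μY.…
τ conforms to S (length 8)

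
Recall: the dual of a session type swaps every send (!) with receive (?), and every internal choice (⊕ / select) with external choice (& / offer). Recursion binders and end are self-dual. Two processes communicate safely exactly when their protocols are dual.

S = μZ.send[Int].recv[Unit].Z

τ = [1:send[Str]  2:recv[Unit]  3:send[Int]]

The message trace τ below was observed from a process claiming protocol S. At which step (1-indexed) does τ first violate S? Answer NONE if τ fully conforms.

1

step 1: got send[Str], protocol expects send[Int]  ✗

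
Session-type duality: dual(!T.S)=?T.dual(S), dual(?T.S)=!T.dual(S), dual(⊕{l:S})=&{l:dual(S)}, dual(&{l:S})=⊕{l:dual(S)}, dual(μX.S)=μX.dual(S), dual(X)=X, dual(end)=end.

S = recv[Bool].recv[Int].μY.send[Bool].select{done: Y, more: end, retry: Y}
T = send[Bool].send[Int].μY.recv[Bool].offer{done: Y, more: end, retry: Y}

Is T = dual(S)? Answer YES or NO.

recv[Bool] ‖ send[Bool]  match
  recv[Int] ‖ send[Int]  match
    μY ‖ μY  match (μ self-dual)
      send[Bool] ‖ recv[Bool]  match
        select{done,more,retry} ‖ offer{done,more,retry}  match same labels
          case done:
            Y ‖ Y  match
          case more:
            end ‖ end  match
          case retry:
            Y ‖ Y  match

YES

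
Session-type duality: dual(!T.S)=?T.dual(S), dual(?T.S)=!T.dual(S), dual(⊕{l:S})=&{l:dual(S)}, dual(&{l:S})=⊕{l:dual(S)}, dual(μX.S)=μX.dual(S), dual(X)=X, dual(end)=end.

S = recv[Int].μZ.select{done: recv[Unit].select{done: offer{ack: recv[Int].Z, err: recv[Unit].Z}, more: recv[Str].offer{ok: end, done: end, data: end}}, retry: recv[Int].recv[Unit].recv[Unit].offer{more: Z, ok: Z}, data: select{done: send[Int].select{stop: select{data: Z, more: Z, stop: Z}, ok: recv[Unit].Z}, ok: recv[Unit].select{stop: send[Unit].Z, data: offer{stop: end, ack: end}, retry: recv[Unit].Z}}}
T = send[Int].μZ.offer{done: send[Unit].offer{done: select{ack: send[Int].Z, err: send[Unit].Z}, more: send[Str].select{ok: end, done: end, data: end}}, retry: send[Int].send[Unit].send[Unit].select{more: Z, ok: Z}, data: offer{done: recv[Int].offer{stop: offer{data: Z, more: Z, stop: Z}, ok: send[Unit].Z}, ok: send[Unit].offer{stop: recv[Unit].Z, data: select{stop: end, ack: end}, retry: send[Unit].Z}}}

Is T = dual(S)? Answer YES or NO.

YES

recv[Int] vs send[Int]  match
  μZ vs μZ  match (μ self-dual)
    select{done,retry,data} vs offer{done,retry,data}  match label sets agree
      • done:
        recv[Unit] vs send[Unit]  match
          select{done,more} vs offer{done,more}  match label sets agree
            • done:
              offer{ack,err} vs select{ack,err}  match label sets agree
                • ack:
                  recv[Int] vs send[Int]  match
                    Z vs Z  match
                • err:
                  recv[Unit] vs send[Unit]  match
                    Z vs Z  match
            • more:
              recv[Str] vs send[Str]  match
                offer{ok,done,data} vs select{ok,done,data}  match label sets agree
                  • ok:
                    end vs end  match
                  • done:
                    end vs end  match
                  • data:
                    end vs end  match
      • retry:
        recv[Int] vs send[Int]  match
          recv[Unit] vs send[Unit]  match
            recv[Unit] vs send[Unit]  match
              offer{more,ok} vs select{more,ok}  match label sets agree
                • more:
                  Z vs Z  match
                • ok:
                  Z vs Z  match
      • data:
        select{done,ok} vs offer{done,ok}  match label sets agree
          • done:
            send[Int] vs recv[Int]  match
              select{stop,ok} vs offer{stop,ok}  match label sets agree
                • stop:
                  select{data,more,stop} vs offer{data,more,stop}  match label sets agree
                    • data:
                      Z vs Z  match
                    • more:
                      Z vs Z  match
                    • stop:
                      Z vs Z  match
                • ok:
                  recv[Unit] vs send[Unit]  match
                    Z vs Z  match
          • ok:
            recv[Unit] vs send[Unit]  match
              select{stop,data,retry} vs offer{stop,data,retry}  match label sets agree
                • stop:
                  send[Unit] vs recv[Unit]  match
                    Z vs Z  match
                • data:
                  offer{stop,ack} vs select{stop,ack}  match label sets agree
                    • stop:
                      end vs end  match
                    • ack:
                      end vs end  match
                • retry:
                  recv[Unit] vs send[Unit]  match
                    Z vs Z  match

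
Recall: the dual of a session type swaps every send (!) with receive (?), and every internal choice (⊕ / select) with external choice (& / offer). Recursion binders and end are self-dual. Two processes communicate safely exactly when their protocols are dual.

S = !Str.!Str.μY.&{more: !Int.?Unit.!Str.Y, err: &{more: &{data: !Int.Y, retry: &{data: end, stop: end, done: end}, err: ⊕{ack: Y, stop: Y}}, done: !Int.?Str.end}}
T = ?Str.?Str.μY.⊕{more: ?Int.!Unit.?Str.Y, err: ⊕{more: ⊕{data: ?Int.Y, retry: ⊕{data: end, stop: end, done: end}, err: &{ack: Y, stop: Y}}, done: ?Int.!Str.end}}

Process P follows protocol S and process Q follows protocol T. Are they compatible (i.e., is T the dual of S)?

!Str ‖ ?Str  match
  !Str ‖ ?Str  match
    μY ‖ μY  match (binder kept)
      &{more,err} ‖ ⊕{more,err}  match same labels
        case more:
          !Int ‖ ?Int  match
            ?Unit ‖ !Unit  match
              !Str ‖ ?Str  match
                Y ‖ Y  match
        case err:
          &{more,done} ‖ ⊕{more,done}  match same labels
            case more:
              &{data,retry,err} ‖ ⊕{data,retry,err}  match same labels
                case data:
                  !Int ‖ ?Int  match
                    Y ‖ Y  match
                case retry:
                  &{data,stop,done} ‖ ⊕{data,stop,done}  match same labels
                    case data:
                      end ‖ end  match
                    case stop:
                      end ‖ end  match
                    case done:
                      end ‖ end  match
                case err:
                  ⊕{ack,stop} ‖ &{ack,stop}  match same labels
                    case ack:
                      Y ‖ Y  match
                    case stop:
                      Y ‖ Y  match
            case done:
              !Int ‖ ?Int  match
                ?Str ‖ !Str  match
                  end ‖ end  match

YES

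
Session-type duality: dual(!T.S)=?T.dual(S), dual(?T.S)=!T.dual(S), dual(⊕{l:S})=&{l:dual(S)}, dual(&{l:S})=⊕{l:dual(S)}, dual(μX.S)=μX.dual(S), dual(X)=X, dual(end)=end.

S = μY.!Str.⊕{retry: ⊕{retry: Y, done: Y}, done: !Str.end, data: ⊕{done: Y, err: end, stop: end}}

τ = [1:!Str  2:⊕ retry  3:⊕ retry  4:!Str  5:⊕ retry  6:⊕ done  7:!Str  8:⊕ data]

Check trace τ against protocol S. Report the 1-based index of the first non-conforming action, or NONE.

NONE

[1] !Str  match  residual = ⊕{retry: ⊕{retry: μY.…, done: μY.…}, done: !Str.end, data: ⊕{done: μY.…, err: end, stop: end}}
[2] ⊕ retry  match  residual = ⊕{retry: μY.…, done: μY.…}
[3] ⊕ retry  match  residual = μY.…
[4] !Str  match  residual = ⊕{retry: ⊕{retry: μY.…, done: μY.…}, done: !Str.end, data: ⊕{done: μY.…, err: end, stop: end}}
[5] ⊕ retry  match  residual = ⊕{retry: μY.…, done: μY.…}
[6] ⊕ done  match  residual = μY.…
[7] !Str  match  residual = ⊕{retry: ⊕{retry: μY.…, done: μY.…}, done: !Str.end, data: ⊕{done: μY.…, err: end, stop: end}}
[8] ⊕ data  match  residual = ⊕{done: μY.…, err: end, stop: end}
all 8 steps conform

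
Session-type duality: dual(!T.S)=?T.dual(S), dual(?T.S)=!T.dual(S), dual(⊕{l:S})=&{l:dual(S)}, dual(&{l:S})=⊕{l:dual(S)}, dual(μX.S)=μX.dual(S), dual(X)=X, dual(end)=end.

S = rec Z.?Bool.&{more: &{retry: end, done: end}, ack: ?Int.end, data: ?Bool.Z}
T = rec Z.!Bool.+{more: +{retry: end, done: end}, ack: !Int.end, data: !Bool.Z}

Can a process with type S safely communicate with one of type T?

YES

rec Z ‖ rec Z  match (binder kept)
  ?Bool ‖ !Bool  match
    &{more,ack,data} ‖ +{more,ack,data}  match labels match
      case more:
        &{retry,done} ‖ +{retry,done}  match labels match
          case retry:
            end ‖ end  match
          case done:
            end ‖ end  match
      case ack:
        ?Int ‖ !Int  match
          end ‖ end  match
      case data:
        ?Bool ‖ !Bool  match
          Z ‖ Z  match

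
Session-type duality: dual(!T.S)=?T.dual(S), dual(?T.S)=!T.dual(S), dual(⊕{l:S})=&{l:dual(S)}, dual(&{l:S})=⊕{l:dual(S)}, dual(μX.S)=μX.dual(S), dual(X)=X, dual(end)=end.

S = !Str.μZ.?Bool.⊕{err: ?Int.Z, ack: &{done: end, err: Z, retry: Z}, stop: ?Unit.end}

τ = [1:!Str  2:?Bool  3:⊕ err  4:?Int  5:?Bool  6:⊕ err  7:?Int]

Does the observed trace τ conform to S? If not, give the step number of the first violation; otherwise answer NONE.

[1] !Str  match  cont: μZ.…
[2] ?Bool  match  cont: ⊕{err: ?Int.μZ.…, ack: &{done: end, err: μZ.…, retry: μZ.…}, stop: ?Unit.end}
[3] ⊕ err  match  cont: ?Int.μZ.…
[4] ?Int  match  cont: μZ.…
[5] ?Bool  match  cont: ⊕{err: ?Int.μZ.…, ack: &{done: end, err: μZ.…, retry: μZ.…}, stop: ?Unit.end}
[6] ⊕ err  match  cont: ?Int.μZ.…
[7] ?Int  match  cont: μZ.…
all 7 steps conform

NONE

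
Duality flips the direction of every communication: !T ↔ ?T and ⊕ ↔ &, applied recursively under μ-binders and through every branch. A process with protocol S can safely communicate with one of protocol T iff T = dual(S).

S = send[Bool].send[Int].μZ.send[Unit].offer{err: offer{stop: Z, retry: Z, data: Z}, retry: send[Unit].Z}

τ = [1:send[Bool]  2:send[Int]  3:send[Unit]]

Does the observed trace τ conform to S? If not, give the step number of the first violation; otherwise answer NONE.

NONE

[1] send[Bool]  match  residual = send[Int].μZ.…
[2] send[Int]  match  residual = μZ.…
[3] send[Unit]  match  residual = offer{err: offer{stop: μZ.…, retry: μZ.…, data: μZ.…}, retry: send[Unit].μZ.…}
trace exhausted — no violation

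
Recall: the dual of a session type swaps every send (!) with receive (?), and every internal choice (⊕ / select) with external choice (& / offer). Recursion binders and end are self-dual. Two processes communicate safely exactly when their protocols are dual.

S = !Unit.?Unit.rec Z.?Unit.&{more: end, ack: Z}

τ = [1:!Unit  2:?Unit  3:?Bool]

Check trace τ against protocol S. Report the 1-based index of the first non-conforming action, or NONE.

3

@1 !Unit  ok  state: ?Unit.rec Z.…
@2 ?Unit  ok  state: rec Z.…
@3 got ?Bool, protocol expects ?Unit  ✗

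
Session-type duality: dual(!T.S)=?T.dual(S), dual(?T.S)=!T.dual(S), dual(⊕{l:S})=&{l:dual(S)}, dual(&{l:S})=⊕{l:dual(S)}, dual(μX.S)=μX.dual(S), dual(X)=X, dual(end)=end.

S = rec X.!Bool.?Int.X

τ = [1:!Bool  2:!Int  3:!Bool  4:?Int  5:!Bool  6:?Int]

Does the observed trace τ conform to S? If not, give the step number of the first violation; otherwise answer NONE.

[1] !Bool  ok  residual = ?Int.rec X.…
[2] got !Int, protocol expects ?Int  ✗

2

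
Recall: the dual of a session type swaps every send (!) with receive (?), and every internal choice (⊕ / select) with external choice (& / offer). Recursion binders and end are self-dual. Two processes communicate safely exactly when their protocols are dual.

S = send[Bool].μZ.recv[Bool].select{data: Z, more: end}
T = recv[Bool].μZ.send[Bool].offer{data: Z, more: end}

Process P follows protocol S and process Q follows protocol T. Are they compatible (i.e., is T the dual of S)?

YES

send[Bool] ‖ recv[Bool]  match
  μZ ‖ μZ  match (μ self-dual)
    recv[Bool] ‖ send[Bool]  match
      select{data,more} ‖ offer{data,more}  match same labels
        case data:
          Z ‖ Z  match
        case more:
          end ‖ end  match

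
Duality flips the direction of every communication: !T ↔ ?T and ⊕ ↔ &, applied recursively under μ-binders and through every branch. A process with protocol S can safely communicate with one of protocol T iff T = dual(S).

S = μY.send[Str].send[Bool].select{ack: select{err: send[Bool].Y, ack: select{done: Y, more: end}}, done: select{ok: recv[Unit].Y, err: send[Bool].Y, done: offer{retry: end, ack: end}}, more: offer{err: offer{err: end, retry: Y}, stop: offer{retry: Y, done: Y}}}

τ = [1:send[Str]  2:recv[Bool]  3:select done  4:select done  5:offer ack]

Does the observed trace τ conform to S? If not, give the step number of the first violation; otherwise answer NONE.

2

step 1: send[Str]  ✓  now at send[Bool].select{ack: select{err: send[Bool].μY.…, ack: select{done: μY.…, more: end}}, done: select{ok: recv[Unit].μY.…, err: send[Bool].μY.…, done: offer{retry: end, ack: end}}, more: offer{err: offer{err: end, retry: μY.…}, stop: offer{retry: μY.…, done: μY.…}}}
step 2: got recv[Bool], protocol expects send[Bool]  ✗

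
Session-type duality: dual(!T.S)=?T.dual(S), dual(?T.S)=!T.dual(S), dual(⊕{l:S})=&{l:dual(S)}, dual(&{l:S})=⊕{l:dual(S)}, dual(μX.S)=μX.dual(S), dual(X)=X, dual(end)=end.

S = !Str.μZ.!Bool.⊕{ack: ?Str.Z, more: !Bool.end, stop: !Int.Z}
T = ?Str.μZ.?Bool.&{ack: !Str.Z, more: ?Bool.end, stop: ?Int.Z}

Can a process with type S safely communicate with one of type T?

YES

!Str vs ?Str  ✓
  μZ vs μZ  ✓ (binder kept)
    !Bool vs ?Bool  ✓
      ⊕{ack,more,stop} vs &{ack,more,stop}  ✓ same labels
        • ack:
          ?Str vs !Str  ✓
            Z vs Z  ✓
        • more:
          !Bool vs ?Bool  ✓
            end vs end  ✓
        • stop:
          !Int vs ?Int  ✓
            Z vs Z  ✓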